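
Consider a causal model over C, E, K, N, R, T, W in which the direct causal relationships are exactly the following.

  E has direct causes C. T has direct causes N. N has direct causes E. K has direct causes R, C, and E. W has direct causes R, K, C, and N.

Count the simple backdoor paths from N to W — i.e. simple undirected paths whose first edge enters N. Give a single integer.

A backdoor path from N to W is any simple undirected path whose first edge points into N (i.e. leaves N via a parent).
Parents of N: {E}.
Enumerating:
  P1: N <- E <- C -> K <- R -> W
  P2: N <- E <- C -> K -> W
  P3: N <- E <- C -> W
  P4: N <- E -> K <- R -> W
  P5: N <- E -> K <- C -> W
  P6: N <- E -> K -> W
That exhausts the simple backdoor paths. Count: 6.

6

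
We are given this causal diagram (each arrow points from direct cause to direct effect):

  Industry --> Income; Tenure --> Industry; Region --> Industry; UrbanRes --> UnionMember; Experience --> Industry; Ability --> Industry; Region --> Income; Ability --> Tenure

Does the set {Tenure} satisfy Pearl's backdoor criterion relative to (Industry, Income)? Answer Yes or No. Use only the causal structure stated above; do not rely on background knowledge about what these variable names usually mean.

No

Backdoor paths from Industry to Income (paths whose first edge points into Industry):
  P1: Industry <- Region -> Income
Condition 1 (no descendant of Industry in the set): holds — descendants of Industry are {Income}; none are in {Tenure}.
Condition 2 (every backdoor path blocked by {Tenure}):
  P1: open — no interior node is in the conditioning set.
{Tenure} does not satisfy the backdoor criterion.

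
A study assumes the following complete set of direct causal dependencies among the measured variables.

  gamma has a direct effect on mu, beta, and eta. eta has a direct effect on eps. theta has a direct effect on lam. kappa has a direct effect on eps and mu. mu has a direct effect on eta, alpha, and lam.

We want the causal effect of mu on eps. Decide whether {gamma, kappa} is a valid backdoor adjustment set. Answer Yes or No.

Yes

Backdoor paths from mu to eps (paths whose first edge points into mu):
  P1: mu <- kappa -> eps
  P2: mu <- gamma -> eta -> eps
Condition 1 (no descendant of mu in the set): holds — descendants of mu are {alpha, eps, eta, lam}; none are in {gamma, kappa}.
Condition 2 (every backdoor path blocked by {gamma, kappa}):
  P1: blocked at fork node kappa ∈ conditioning set.
  P2: blocked at fork node gamma ∈ conditioning set.
{gamma, kappa} satisfies the backdoor criterion.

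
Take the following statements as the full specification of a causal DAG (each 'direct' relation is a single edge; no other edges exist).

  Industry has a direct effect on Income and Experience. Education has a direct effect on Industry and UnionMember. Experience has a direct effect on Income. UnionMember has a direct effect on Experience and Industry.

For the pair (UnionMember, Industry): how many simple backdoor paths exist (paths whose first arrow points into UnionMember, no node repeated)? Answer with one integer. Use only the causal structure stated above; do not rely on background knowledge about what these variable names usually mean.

1

A backdoor path from UnionMember to Industry is any simple undirected path whose first edge points into UnionMember (i.e. leaves UnionMember via a parent).
Parents of UnionMember: {Education}.
Enumerating:
  P1: UnionMember <- Education -> Industry
That exhausts the simple backdoor paths. Count: 1.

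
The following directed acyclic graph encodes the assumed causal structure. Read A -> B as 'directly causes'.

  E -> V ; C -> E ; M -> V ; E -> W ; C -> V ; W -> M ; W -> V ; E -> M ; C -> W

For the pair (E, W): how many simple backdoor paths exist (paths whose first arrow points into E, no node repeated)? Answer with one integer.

3

A backdoor path from E to W is any simple undirected path whose first edge points into E (i.e. leaves E via a parent).
Parents of E: {C}.
Enumerating:
  P1: E <- C -> W
  P2: E <- C -> V <- W
  P3: E <- C -> V <- M <- W
That exhausts the simple backdoor paths. Count: 3.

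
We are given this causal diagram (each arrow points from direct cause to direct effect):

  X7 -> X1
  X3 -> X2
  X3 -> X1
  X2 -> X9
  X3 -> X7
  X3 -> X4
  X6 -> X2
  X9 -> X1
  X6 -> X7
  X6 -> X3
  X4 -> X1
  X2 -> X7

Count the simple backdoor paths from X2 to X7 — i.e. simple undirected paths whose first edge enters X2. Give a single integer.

A backdoor path from X2 to X7 is any simple undirected path whose first edge points into X2 (i.e. leaves X2 via a parent).
Parents of X2: {X3, X6}.
Enumerating:
  P1: X2 <- X6 -> X3 -> X4 -> X1 <- X7
  P2: X2 <- X6 -> X3 -> X7
  P3: X2 <- X6 -> X3 -> X1 <- X7
  P4: X2 <- X6 -> X7
  P5: X2 <- X3 <- X6 -> X7
  P6: X2 <- X3 -> X4 -> X1 <- X7
  P7: X2 <- X3 -> X7
  P8: X2 <- X3 -> X1 <- X7
That exhausts the simple backdoor paths. Count: 8.

8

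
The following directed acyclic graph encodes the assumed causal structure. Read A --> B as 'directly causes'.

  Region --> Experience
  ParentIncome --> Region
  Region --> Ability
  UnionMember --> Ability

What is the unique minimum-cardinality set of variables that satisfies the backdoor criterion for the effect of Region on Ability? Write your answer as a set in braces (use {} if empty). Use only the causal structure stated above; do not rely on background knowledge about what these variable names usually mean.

{}

Variables eligible for adjustment (non-descendants of Region, excluding Region and Ability): {ParentIncome, UnionMember}.
Backdoor paths from Region to Ability:
  (none)
With no backdoor paths the empty set already satisfies the criterion, and it is trivially minimal.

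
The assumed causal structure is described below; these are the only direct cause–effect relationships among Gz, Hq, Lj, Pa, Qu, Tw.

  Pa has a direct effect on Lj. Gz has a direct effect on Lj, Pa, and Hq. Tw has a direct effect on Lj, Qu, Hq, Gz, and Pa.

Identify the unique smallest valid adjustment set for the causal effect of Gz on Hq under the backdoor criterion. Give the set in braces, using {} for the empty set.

Variables eligible for adjustment (non-descendants of Gz, excluding Gz and Hq): {Qu, Tw}.
Backdoor paths from Gz to Hq:
  P1: Gz <- Tw -> Hq
The empty set is not sufficient: P1 (Gz <- Tw -> Hq) has no collider blocking it and no conditioned non-collider, so it is open.
Try {Tw}:
  P1: blocked at fork node Tw ∈ conditioning set.
{Tw} contains no descendant of Gz and blocks every backdoor path.
No other singleton works — e.g. {Qu} leaves P1 open — so {Tw} is the unique smallest valid adjustment set.

{Tw}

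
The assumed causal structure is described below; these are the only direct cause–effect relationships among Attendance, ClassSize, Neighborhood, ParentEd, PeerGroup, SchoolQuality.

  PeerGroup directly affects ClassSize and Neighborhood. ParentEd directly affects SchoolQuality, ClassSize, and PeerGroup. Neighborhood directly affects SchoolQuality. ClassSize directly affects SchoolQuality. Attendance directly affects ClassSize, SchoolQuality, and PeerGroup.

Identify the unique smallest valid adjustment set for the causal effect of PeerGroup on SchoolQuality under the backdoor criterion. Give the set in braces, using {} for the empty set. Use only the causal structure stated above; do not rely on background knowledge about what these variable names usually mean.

Variables eligible for adjustment (non-descendants of PeerGroup, excluding PeerGroup and SchoolQuality): {Attendance, ParentEd}.
Backdoor paths from PeerGroup to SchoolQuality:
  P1: PeerGroup <- Attendance -> ClassSize <- ParentEd -> SchoolQuality
  P2: PeerGroup <- Attendance -> ClassSize -> SchoolQuality
  P3: PeerGroup <- Attendance -> SchoolQuality
  P4: PeerGroup <- ParentEd -> ClassSize <- Attendance -> SchoolQuality
  P5: PeerGroup <- ParentEd -> ClassSize -> SchoolQuality
  P6: PeerGroup <- ParentEd -> SchoolQuality
The empty set is not sufficient: P2 (PeerGroup <- Attendance -> ClassSize -> SchoolQuality) has no collider blocking it and no conditioned non-collider, so it is open.
Try {Attendance, ParentEd}:
  P1: blocked at fork node Attendance ∈ conditioning set.
  P2: blocked at fork node Attendance ∈ conditioning set.
  P3: blocked at fork node Attendance ∈ conditioning set.
  P4: blocked at fork node ParentEd ∈ conditioning set.
  P5: blocked at fork node ParentEd ∈ conditioning set.
  P6: blocked at fork node ParentEd ∈ conditioning set.
{Attendance, ParentEd} contains no descendant of PeerGroup and blocks every backdoor path.
Every element of {Attendance, ParentEd} is needed (dropping Attendance leaves P2 open; dropping ParentEd leaves P5 open), so no proper subset is valid.
Among all size-2 subsets of the eligible variables, only {Attendance, ParentEd} blocks every backdoor path, so it is the unique smallest valid adjustment set.

{Attendance, ParentEd}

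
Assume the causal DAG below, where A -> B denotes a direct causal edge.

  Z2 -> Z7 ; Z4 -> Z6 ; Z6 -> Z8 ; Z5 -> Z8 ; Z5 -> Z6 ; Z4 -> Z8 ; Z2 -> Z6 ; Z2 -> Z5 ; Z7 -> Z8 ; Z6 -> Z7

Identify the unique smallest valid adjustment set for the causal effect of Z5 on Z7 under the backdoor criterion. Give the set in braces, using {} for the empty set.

Variables eligible for adjustment (non-descendants of Z5, excluding Z5 and Z7): {Z2, Z4}.
Backdoor paths from Z5 to Z7:
  P1: Z5 <- Z2 -> Z6 <- Z4 -> Z8 <- Z7
  P2: Z5 <- Z2 -> Z6 -> Z7
  P3: Z5 <- Z2 -> Z6 -> Z8 <- Z7
  P4: Z5 <- Z2 -> Z7
The empty set is not sufficient: P2 (Z5 <- Z2 -> Z6 -> Z7) has no collider blocking it and no conditioned non-collider, so it is open.
Try {Z2}:
  P1: blocked at fork node Z2 ∈ conditioning set.
  P2: blocked at fork node Z2 ∈ conditioning set.
  P3: blocked at fork node Z2 ∈ conditioning set.
  P4: blocked at fork node Z2 ∈ conditioning set.
{Z2} contains no descendant of Z5 and blocks every backdoor path.
No other singleton works — e.g. {Z4} leaves P2 open — so {Z2} is the unique smallest valid adjustment set.

{Z2}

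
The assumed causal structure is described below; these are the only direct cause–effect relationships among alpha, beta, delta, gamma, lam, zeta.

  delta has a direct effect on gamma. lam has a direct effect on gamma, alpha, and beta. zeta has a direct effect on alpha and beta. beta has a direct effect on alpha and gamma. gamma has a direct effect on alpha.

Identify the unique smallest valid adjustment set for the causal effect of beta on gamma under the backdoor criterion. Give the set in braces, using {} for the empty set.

Variables eligible for adjustment (non-descendants of beta, excluding beta and gamma): {delta, lam, zeta}.
Backdoor paths from beta to gamma:
  P1: beta <- lam -> gamma
  P2: beta <- lam -> alpha <- gamma
  P3: beta <- zeta -> alpha <- lam -> gamma
  P4: beta <- zeta -> alpha <- gamma
The empty set is not sufficient: P1 (beta <- lam -> gamma) has no collider blocking it and no conditioned non-collider, so it is open.
Try {lam}:
  P1: blocked at fork node lam ∈ conditioning set.
  P2: blocked at fork node lam ∈ conditioning set.
  P3: blocked at collider alpha (neither it nor any descendant is in the conditioning set).
  P4: blocked at collider alpha (neither it nor any descendant is in the conditioning set).
{lam} contains no descendant of beta and blocks every backdoor path.
No other singleton works — e.g. {zeta} leaves P1 open — so {lam} is the unique smallest valid adjustment set.

{lam}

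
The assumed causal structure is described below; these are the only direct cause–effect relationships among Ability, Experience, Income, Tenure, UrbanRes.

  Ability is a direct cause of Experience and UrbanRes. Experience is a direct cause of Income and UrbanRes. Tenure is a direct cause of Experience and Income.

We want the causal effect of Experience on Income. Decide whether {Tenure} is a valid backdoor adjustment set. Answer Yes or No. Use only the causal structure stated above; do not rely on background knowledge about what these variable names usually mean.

Backdoor paths from Experience to Income (paths whose first edge points into Experience):
  P1: Experience <- Tenure -> Income
Condition 1 (no descendant of Experience in the set): holds — descendants of Experience are {Income, UrbanRes}; none are in {Tenure}.
Condition 2 (every backdoor path blocked by {Tenure}):
  P1: blocked at fork node Tenure ∈ conditioning set.
{Tenure} satisfies the backdoor criterion.

Yes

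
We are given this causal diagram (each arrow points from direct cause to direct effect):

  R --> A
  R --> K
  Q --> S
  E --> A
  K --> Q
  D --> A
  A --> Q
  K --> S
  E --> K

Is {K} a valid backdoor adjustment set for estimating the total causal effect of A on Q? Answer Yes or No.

Yes

Backdoor paths from A to Q (paths whose first edge points into A):
  P1: A <- R -> K -> Q
  P2: A <- R -> K -> S <- Q
  P3: A <- E -> K -> Q
  P4: A <- E -> K -> S <- Q
Condition 1 (no descendant of A in the set): holds — descendants of A are {Q, S}; none are in {K}.
Condition 2 (every backdoor path blocked by {K}):
  P1: blocked at chain node K ∈ conditioning set.
  P2: blocked at chain node K ∈ conditioning set.
  P3: blocked at chain node K ∈ conditioning set.
  P4: blocked at chain node K ∈ conditioning set.
{K} satisfies the backdoor criterion.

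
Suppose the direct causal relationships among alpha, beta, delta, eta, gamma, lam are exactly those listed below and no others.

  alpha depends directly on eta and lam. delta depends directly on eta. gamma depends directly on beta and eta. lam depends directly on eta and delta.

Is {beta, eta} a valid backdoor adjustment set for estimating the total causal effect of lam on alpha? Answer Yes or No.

Backdoor paths from lam to alpha (paths whose first edge points into lam):
  P1: lam <- eta -> alpha
  P2: lam <- delta <- eta -> alpha
Condition 1 (no descendant of lam in the set): holds — descendants of lam are {alpha}; none are in {beta, eta}.
Condition 2 (every backdoor path blocked by {beta, eta}):
  P1: blocked at fork node eta ∈ conditioning set.
  P2: blocked at fork node eta ∈ conditioning set.
{beta, eta} satisfies the backdoor criterion.

Yes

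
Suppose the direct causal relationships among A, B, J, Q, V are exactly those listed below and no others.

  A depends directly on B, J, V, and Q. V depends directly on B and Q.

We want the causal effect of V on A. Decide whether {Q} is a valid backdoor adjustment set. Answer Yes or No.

No

Backdoor paths from V to A (paths whose first edge points into V):
  P1: V <- B -> A
  P2: V <- Q -> A
Condition 1 (no descendant of V in the set): holds — descendants of V are {A}; none are in {Q}.
Condition 2 (every backdoor path blocked by {Q}):
  P1: open — no interior node is in the conditioning set.
  P2: blocked at fork node Q ∈ conditioning set.
{Q} does not satisfy the backdoor criterion.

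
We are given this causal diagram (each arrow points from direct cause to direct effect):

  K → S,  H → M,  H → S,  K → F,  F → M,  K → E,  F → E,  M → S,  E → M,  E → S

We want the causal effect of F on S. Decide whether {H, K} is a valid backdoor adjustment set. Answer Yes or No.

Yes

Backdoor paths from F to S (paths whose first edge points into F):
  P1: F <- K -> E -> M <- H -> S
  P2: F <- K -> E -> M -> S
  P3: F <- K -> E -> S
  P4: F <- K -> S
Condition 1 (no descendant of F in the set): holds — descendants of F are {E, M, S}; none are in {H, K}.
Condition 2 (every backdoor path blocked by {H, K}):
  P1: blocked at fork node K ∈ conditioning set.
  P2: blocked at fork node K ∈ conditioning set.
  P3: blocked at fork node K ∈ conditioning set.
  P4: blocked at fork node K ∈ conditioning set.
{H, K} satisfies the backdoor criterion.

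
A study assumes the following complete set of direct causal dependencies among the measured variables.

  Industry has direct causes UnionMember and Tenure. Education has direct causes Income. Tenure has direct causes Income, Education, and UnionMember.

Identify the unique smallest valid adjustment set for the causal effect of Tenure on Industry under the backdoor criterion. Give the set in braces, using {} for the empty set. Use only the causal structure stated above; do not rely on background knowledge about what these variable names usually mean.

Variables eligible for adjustment (non-descendants of Tenure, excluding Tenure and Industry): {Education, Income, UnionMember}.
Backdoor paths from Tenure to Industry:
  P1: Tenure <- UnionMember -> Industry
The empty set is not sufficient: P1 (Tenure <- UnionMember -> Industry) has no collider blocking it and no conditioned non-collider, so it is open.
Try {UnionMember}:
  P1: blocked at fork node UnionMember ∈ conditioning set.
{UnionMember} contains no descendant of Tenure and blocks every backdoor path.
No other singleton works — e.g. {Income} leaves P1 open — so {UnionMember} is the unique smallest valid adjustment set.

{UnionMember}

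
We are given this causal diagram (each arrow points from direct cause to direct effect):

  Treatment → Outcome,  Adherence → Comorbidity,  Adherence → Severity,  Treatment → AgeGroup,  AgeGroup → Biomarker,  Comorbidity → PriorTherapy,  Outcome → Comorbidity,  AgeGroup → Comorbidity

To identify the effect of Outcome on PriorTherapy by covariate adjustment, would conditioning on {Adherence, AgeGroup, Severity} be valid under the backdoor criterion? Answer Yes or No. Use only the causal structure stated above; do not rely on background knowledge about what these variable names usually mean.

Backdoor paths from Outcome to PriorTherapy (paths whose first edge points into Outcome):
  P1: Outcome <- Treatment -> AgeGroup -> Comorbidity -> PriorTherapy
Condition 1 (no descendant of Outcome in the set): holds — descendants of Outcome are {Comorbidity, PriorTherapy}; none are in {Adherence, AgeGroup, Severity}.
Condition 2 (every backdoor path blocked by {Adherence, AgeGroup, Severity}):
  P1: blocked at chain node AgeGroup ∈ conditioning set.
{Adherence, AgeGroup, Severity} satisfies the backdoor criterion.

Yes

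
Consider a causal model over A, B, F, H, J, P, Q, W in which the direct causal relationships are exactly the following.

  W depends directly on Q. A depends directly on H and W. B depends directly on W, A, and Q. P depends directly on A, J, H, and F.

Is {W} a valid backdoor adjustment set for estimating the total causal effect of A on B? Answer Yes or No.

Backdoor paths from A to B (paths whose first edge points into A):
  P1: A <- W <- Q -> B
  P2: A <- W -> B
Condition 1 (no descendant of A in the set): holds — descendants of A are {B, P}; none are in {W}.
Condition 2 (every backdoor path blocked by {W}):
  P1: blocked at chain node W ∈ conditioning set.
  P2: blocked at fork node W ∈ conditioning set.
{W} satisfies the backdoor criterion.

Yes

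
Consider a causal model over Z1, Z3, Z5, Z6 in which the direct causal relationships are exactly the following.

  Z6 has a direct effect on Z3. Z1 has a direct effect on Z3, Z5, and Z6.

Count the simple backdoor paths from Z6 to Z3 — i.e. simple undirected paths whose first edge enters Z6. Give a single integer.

A backdoor path from Z6 to Z3 is any simple undirected path whose first edge points into Z6 (i.e. leaves Z6 via a parent).
Parents of Z6: {Z1}.
Enumerating:
  P1: Z6 <- Z1 -> Z3
That exhausts the simple backdoor paths. Count: 1.

1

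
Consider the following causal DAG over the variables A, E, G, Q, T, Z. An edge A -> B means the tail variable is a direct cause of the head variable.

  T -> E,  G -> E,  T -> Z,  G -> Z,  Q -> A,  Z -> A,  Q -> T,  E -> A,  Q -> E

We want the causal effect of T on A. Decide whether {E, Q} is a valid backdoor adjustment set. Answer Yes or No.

Backdoor paths from T to A (paths whose first edge points into T):
  P1: T <- Q -> E <- G -> Z -> A
  P2: T <- Q -> E -> A
  P3: T <- Q -> A
Condition 1 (no descendant of T in the set): FAILS — E is a descendant of T.
Condition 2 (every backdoor path blocked by {E, Q}):
  P1: blocked at fork node Q ∈ conditioning set.
  P2: blocked at fork node Q ∈ conditioning set.
  P3: blocked at fork node Q ∈ conditioning set.
{E, Q} does not satisfy the backdoor criterion.

No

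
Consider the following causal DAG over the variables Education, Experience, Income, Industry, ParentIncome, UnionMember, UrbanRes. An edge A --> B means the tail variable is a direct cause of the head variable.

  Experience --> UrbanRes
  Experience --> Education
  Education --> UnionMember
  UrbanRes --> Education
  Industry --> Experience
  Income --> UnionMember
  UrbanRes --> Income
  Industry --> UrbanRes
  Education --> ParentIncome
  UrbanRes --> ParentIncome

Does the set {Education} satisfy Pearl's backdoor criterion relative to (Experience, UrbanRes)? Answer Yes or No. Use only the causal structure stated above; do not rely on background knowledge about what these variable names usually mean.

No

Backdoor paths from Experience to UrbanRes (paths whose first edge points into Experience):
  P1: Experience <- Industry -> UrbanRes
Condition 1 (no descendant of Experience in the set): FAILS — Education is a descendant of Experience.
Condition 2 (every backdoor path blocked by {Education}):
  P1: open — no interior node is in the conditioning set.
{Education} does not satisfy the backdoor criterion.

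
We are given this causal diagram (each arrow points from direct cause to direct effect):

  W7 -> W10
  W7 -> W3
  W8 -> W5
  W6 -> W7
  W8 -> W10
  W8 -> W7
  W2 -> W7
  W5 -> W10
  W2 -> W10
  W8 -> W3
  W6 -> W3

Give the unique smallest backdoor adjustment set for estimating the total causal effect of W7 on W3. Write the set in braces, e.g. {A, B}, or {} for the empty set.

{W6, W8}

Variables eligible for adjustment (non-descendants of W7, excluding W7 and W3): {W2, W5, W6, W8}.
Backdoor paths from W7 to W3:
  P1: W7 <- W8 -> W3
  P2: W7 <- W2 -> W10 <- W8 -> W3
  P3: W7 <- W2 -> W10 <- W5 <- W8 -> W3
  P4: W7 <- W6 -> W3
The empty set is not sufficient: P1 (W7 <- W8 -> W3) has no collider blocking it and no conditioned non-collider, so it is open.
Try {W6, W8}:
  P1: blocked at fork node W8 ∈ conditioning set.
  P2: blocked at collider W10 (neither it nor any descendant is in the conditioning set).
  P3: blocked at collider W10 (neither it nor any descendant is in the conditioning set).
  P4: blocked at fork node W6 ∈ conditioning set.
{W6, W8} contains no descendant of W7 and blocks every backdoor path.
Every element of {W6, W8} is needed (dropping W6 leaves P4 open; dropping W8 leaves P1 open), so no proper subset is valid.
Among all size-2 subsets of the eligible variables, only {W6, W8} blocks every backdoor path, so it is the unique smallest valid adjustment set.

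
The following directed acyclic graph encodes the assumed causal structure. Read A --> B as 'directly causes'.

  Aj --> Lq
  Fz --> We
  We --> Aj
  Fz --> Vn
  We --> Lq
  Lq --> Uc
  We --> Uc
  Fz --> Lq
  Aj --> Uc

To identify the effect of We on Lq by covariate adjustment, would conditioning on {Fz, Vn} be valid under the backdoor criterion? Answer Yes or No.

Backdoor paths from We to Lq (paths whose first edge points into We):
  P1: We <- Fz -> Lq
Condition 1 (no descendant of We in the set): holds — descendants of We are {Aj, Lq, Uc}; none are in {Fz, Vn}.
Condition 2 (every backdoor path blocked by {Fz, Vn}):
  P1: blocked at fork node Fz ∈ conditioning set.
{Fz, Vn} satisfies the backdoor criterion.

Yes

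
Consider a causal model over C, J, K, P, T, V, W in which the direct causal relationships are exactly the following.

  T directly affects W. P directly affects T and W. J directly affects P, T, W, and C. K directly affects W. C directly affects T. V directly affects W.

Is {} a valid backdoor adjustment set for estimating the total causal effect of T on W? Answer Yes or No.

No

Backdoor paths from T to W (paths whose first edge points into T):
  P1: T <- J -> P -> W
  P2: T <- J -> W
  P3: T <- C <- J -> P -> W
  P4: T <- C <- J -> W
  P5: T <- P <- J -> W
  P6: T <- P -> W
Condition 1 (no descendant of T in the set): holds — descendants of T are {W}; none are in {}.
Condition 2 (every backdoor path blocked by {}):
  P1: open — no interior node is in the conditioning set.
  P2: open — no interior node is in the conditioning set.
  P3: open — no interior node is in the conditioning set.
  P4: open — no interior node is in the conditioning set.
  P5: open — no interior node is in the conditioning set.
  P6: open — no interior node is in the conditioning set.
{} does not satisfy the backdoor criterion.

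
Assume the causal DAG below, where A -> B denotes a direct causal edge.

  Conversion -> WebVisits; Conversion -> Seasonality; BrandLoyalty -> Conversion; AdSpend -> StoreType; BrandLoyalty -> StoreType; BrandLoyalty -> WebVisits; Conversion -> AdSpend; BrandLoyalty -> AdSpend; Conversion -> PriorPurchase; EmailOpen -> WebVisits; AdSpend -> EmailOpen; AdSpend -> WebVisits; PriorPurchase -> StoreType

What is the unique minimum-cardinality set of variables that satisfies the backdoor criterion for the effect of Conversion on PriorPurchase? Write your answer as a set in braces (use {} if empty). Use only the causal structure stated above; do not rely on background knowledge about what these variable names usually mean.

{}

Variables eligible for adjustment (non-descendants of Conversion, excluding Conversion and PriorPurchase): {BrandLoyalty}.
Backdoor paths from Conversion to PriorPurchase:
  P1: Conversion <- BrandLoyalty -> AdSpend -> StoreType <- PriorPurchase
  P2: Conversion <- BrandLoyalty -> StoreType <- PriorPurchase
  P3: Conversion <- BrandLoyalty -> WebVisits <- AdSpend -> StoreType <- PriorPurchase
  P4: Conversion <- BrandLoyalty -> WebVisits <- EmailOpen <- AdSpend -> StoreType <- PriorPurchase
Each backdoor path contains an unconditioned collider, so every path is already blocked with the empty conditioning set:
  P1: blocked at collider StoreType (neither it nor any descendant is in the conditioning set).
  P2: blocked at collider StoreType (neither it nor any descendant is in the conditioning set).
  P3: blocked at collider WebVisits (neither it nor any descendant is in the conditioning set).
  P4: blocked at collider WebVisits (neither it nor any descendant is in the conditioning set).
The empty set is therefore the unique smallest valid set.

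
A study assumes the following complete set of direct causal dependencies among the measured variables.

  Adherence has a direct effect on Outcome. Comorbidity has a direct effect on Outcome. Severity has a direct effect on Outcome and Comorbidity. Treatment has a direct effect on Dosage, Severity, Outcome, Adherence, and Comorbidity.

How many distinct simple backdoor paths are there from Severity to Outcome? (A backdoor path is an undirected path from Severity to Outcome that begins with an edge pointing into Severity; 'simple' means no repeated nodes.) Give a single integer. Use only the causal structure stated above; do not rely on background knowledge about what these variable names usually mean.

3

A backdoor path from Severity to Outcome is any simple undirected path whose first edge points into Severity (i.e. leaves Severity via a parent).
Parents of Severity: {Treatment}.
Enumerating:
  P1: Severity <- Treatment -> Adherence -> Outcome
  P2: Severity <- Treatment -> Comorbidity -> Outcome
  P3: Severity <- Treatment -> Outcome
That exhausts the simple backdoor paths. Count: 3.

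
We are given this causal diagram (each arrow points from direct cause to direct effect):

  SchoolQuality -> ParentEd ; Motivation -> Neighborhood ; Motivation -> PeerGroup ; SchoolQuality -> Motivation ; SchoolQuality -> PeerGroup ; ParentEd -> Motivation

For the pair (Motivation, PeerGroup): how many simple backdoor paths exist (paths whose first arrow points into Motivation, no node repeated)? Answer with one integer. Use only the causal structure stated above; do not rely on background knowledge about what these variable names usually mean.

A backdoor path from Motivation to PeerGroup is any simple undirected path whose first edge points into Motivation (i.e. leaves Motivation via a parent).
Parents of Motivation: {ParentEd, SchoolQuality}.
Enumerating:
  P1: Motivation <- SchoolQuality -> PeerGroup
  P2: Motivation <- ParentEd <- SchoolQuality -> PeerGroup
That exhausts the simple backdoor paths. Count: 2.

2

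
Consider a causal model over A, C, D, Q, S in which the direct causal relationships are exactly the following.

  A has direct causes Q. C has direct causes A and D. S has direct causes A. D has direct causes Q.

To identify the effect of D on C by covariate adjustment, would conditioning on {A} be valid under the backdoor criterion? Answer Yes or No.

Yes

Backdoor paths from D to C (paths whose first edge points into D):
  P1: D <- Q -> A -> C
Condition 1 (no descendant of D in the set): holds — descendants of D are {C}; none are in {A}.
Condition 2 (every backdoor path blocked by {A}):
  P1: blocked at chain node A ∈ conditioning set.
{A} satisfies the backdoor criterion.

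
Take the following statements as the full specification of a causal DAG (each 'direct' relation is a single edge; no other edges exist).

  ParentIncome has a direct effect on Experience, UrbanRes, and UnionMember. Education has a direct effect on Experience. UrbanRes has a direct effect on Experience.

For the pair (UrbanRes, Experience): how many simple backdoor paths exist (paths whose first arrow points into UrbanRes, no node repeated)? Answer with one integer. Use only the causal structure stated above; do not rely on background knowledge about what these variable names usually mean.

A backdoor path from UrbanRes to Experience is any simple undirected path whose first edge points into UrbanRes (i.e. leaves UrbanRes via a parent).
Parents of UrbanRes: {ParentIncome}.
Enumerating:
  P1: UrbanRes <- ParentIncome -> Experience
That exhausts the simple backdoor paths. Count: 1.

1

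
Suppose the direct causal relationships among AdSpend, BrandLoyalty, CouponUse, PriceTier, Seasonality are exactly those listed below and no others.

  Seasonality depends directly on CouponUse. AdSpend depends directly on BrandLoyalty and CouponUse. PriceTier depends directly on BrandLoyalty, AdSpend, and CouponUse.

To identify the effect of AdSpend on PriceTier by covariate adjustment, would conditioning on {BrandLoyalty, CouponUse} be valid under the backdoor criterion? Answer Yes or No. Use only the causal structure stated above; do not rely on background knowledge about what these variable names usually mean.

Yes

Backdoor paths from AdSpend to PriceTier (paths whose first edge points into AdSpend):
  P1: AdSpend <- CouponUse -> PriceTier
  P2: AdSpend <- BrandLoyalty -> PriceTier
Condition 1 (no descendant of AdSpend in the set): holds — descendants of AdSpend are {PriceTier}; none are in {BrandLoyalty, CouponUse}.
Condition 2 (every backdoor path blocked by {BrandLoyalty, CouponUse}):
  P1: blocked at fork node CouponUse ∈ conditioning set.
  P2: blocked at fork node BrandLoyalty ∈ conditioning set.
{BrandLoyalty, CouponUse} satisfies the backdoor criterion.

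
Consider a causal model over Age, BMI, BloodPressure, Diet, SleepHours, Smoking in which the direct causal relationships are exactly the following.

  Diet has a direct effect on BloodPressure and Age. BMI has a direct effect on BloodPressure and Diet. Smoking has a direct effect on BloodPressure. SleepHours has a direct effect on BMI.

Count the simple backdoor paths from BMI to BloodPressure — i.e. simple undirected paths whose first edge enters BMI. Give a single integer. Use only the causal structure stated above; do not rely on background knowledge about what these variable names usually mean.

A backdoor path from BMI to BloodPressure is any simple undirected path whose first edge points into BMI (i.e. leaves BMI via a parent).
Parents of BMI: {SleepHours}.
No simple path from any parent of BMI reaches BloodPressure without revisiting BMI, so there are no backdoor paths.

0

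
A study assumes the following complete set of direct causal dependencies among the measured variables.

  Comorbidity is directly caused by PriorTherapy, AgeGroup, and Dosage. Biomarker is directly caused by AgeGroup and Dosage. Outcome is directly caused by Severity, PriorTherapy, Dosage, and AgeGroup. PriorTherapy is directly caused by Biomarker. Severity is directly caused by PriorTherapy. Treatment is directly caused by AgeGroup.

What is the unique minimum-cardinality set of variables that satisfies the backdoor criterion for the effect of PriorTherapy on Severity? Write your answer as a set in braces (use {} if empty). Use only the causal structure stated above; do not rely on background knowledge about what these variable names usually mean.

{}

Variables eligible for adjustment (non-descendants of PriorTherapy, excluding PriorTherapy and Severity): {AgeGroup, Biomarker, Dosage, Treatment}.
Backdoor paths from PriorTherapy to Severity:
  P1: PriorTherapy <- Biomarker <- Dosage -> Outcome <- Severity
  P2: PriorTherapy <- Biomarker <- Dosage -> Comorbidity <- AgeGroup -> Outcome <- Severity
  P3: PriorTherapy <- Biomarker <- AgeGroup -> Outcome <- Severity
  P4: PriorTherapy <- Biomarker <- AgeGroup -> Comorbidity <- Dosage -> Outcome <- Severity
Each backdoor path contains an unconditioned collider, so every path is already blocked with the empty conditioning set:
  P1: blocked at collider Outcome (neither it nor any descendant is in the conditioning set).
  P2: blocked at collider Comorbidity (neither it nor any descendant is in the conditioning set).
  P3: blocked at collider Outcome (neither it nor any descendant is in the conditioning set).
  P4: blocked at collider Comorbidity (neither it nor any descendant is in the conditioning set).
The empty set is therefore the unique smallest valid set.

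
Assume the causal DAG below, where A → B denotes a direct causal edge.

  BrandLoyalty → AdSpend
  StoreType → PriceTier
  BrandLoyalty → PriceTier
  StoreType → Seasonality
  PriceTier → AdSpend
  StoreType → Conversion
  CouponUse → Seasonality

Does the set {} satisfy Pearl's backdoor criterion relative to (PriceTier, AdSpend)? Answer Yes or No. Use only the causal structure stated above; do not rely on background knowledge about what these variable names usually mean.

No

Backdoor paths from PriceTier to AdSpend (paths whose first edge points into PriceTier):
  P1: PriceTier <- BrandLoyalty -> AdSpend
Condition 1 (no descendant of PriceTier in the set): holds — descendants of PriceTier are {AdSpend}; none are in {}.
Condition 2 (every backdoor path blocked by {}):
  P1: open — no interior node is in the conditioning set.
{} does not satisfy the backdoor criterion.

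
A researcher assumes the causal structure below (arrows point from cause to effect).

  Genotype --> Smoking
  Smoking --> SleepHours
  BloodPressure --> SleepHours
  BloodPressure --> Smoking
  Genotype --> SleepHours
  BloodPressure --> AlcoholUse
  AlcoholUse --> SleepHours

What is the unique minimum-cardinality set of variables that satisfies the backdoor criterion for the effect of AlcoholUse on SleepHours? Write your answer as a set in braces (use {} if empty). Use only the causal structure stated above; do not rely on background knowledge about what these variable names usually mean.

Variables eligible for adjustment (non-descendants of AlcoholUse, excluding AlcoholUse and SleepHours): {BloodPressure, Genotype, Smoking}.
Backdoor paths from AlcoholUse to SleepHours:
  P1: AlcoholUse <- BloodPressure -> Smoking <- Genotype -> SleepHours
  P2: AlcoholUse <- BloodPressure -> Smoking -> SleepHours
  P3: AlcoholUse <- BloodPressure -> SleepHours
The empty set is not sufficient: P2 (AlcoholUse <- BloodPressure -> Smoking -> SleepHours) has no collider blocking it and no conditioned non-collider, so it is open.
Try {BloodPressure}:
  P1: blocked at fork node BloodPressure ∈ conditioning set.
  P2: blocked at fork node BloodPressure ∈ conditioning set.
  P3: blocked at fork node BloodPressure ∈ conditioning set.
{BloodPressure} contains no descendant of AlcoholUse and blocks every backdoor path.
No other singleton works — e.g. {Genotype} leaves P2 open — so {BloodPressure} is the unique smallest valid adjustment set.

{BloodPressure}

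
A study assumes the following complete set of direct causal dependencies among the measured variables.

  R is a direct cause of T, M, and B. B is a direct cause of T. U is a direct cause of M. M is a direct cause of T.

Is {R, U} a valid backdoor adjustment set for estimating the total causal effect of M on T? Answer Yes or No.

Backdoor paths from M to T (paths whose first edge points into M):
  P1: M <- R -> B -> T
  P2: M <- R -> T
Condition 1 (no descendant of M in the set): holds — descendants of M are {T}; none are in {R, U}.
Condition 2 (every backdoor path blocked by {R, U}):
  P1: blocked at fork node R ∈ conditioning set.
  P2: blocked at fork node R ∈ conditioning set.
{R, U} satisfies the backdoor criterion.

Yes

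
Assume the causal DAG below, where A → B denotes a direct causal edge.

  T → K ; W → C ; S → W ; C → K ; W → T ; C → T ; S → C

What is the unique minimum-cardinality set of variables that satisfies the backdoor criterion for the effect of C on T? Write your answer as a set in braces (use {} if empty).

{W}

Variables eligible for adjustment (non-descendants of C, excluding C and T): {S, W}.
Backdoor paths from C to T:
  P1: C <- S -> W -> T
  P2: C <- W -> T
The empty set is not sufficient: P1 (C <- S -> W -> T) has no collider blocking it and no conditioned non-collider, so it is open.
Try {W}:
  P1: blocked at chain node W ∈ conditioning set.
  P2: blocked at fork node W ∈ conditioning set.
{W} contains no descendant of C and blocks every backdoor path.
No other singleton works — e.g. {S} leaves P2 open — so {W} is the unique smallest valid adjustment set.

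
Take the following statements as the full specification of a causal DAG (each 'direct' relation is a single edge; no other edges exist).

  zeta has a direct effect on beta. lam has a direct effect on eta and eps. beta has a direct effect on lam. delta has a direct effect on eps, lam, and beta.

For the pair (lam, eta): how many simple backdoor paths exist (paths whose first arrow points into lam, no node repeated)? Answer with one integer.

A backdoor path from lam to eta is any simple undirected path whose first edge points into lam (i.e. leaves lam via a parent).
Parents of lam: {beta, delta}.
No simple path from any parent of lam reaches eta without revisiting lam, so there are no backdoor paths.

0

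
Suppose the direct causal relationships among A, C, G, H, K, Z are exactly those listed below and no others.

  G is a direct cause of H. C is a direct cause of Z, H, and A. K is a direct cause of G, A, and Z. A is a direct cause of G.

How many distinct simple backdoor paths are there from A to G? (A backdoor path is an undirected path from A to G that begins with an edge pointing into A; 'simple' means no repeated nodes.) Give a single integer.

A backdoor path from A to G is any simple undirected path whose first edge points into A (i.e. leaves A via a parent).
Parents of A: {C, K}.
Enumerating:
  P1: A <- C -> H <- G
  P2: A <- C -> Z <- K -> G
  P3: A <- K -> G
  P4: A <- K -> Z <- C -> H <- G
That exhausts the simple backdoor paths. Count: 4.

4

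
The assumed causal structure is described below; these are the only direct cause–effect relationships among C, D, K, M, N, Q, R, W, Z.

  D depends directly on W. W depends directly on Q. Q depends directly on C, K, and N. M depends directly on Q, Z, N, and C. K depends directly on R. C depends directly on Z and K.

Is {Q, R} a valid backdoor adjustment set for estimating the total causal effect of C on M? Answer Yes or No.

Backdoor paths from C to M (paths whose first edge points into C):
  P1: C <- Z -> M
  P2: C <- K -> Q <- N -> M
  P3: C <- K -> Q -> M
Condition 1 (no descendant of C in the set): FAILS — Q is a descendant of C.
Condition 2 (every backdoor path blocked by {Q, R}):
  P1: open — no interior node is in the conditioning set.
  P2: open — collider(s) Q are conditioned on (or have a conditioned descendant) and no non-collider on the path is in the set.
  P3: blocked at chain node Q ∈ conditioning set.
{Q, R} does not satisfy the backdoor criterion.

No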